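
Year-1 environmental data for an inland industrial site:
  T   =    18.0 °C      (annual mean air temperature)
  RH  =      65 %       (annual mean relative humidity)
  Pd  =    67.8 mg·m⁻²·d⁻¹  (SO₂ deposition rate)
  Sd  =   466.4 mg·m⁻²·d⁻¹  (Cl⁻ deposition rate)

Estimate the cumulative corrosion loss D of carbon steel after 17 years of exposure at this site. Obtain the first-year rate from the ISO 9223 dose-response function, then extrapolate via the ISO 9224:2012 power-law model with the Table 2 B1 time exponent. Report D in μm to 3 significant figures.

D(17) = 522 μm

carbon steel: T>10 °C ⇒ hinge -0.054·(18.0−10) = -0.4320
  Pd branch = 1.77·Pd^0.52·e^(0.02·RH+f) = 37.77 μm/a
  Cl⁻ term: 0.102·466.4^0.62·exp(0.033·65+0.04·18.0) = 80.81
  r_corr = 37.77 + 80.81 = 118.6 μm/a
Power-law: D(17) = r_corr · 17^0.523
  D(17) = 118.6 × 17^0.523 = 118.6 × 4.401 = 521.9 μm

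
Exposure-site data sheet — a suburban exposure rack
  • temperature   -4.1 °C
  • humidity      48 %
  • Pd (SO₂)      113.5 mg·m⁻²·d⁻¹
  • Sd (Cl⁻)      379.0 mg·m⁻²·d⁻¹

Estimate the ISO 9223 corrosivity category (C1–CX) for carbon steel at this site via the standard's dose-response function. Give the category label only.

carbon steel: temperature factor f = +0.150·(-14.1) = -2.1150
  SO₂ term: 1.77·113.5^0.52·exp(0.02·48-2.1150) = 6.531
  Sd branch = 0.102·Sd^0.62·e^(0.033·RH+0.04·T) = 16.75 μm/a
  sum: 6.531 + 16.75 → r_corr = 23.28 μm/a
Category bounds: 1.3…25 μm/a bracket r_corr ⇒ C2

C2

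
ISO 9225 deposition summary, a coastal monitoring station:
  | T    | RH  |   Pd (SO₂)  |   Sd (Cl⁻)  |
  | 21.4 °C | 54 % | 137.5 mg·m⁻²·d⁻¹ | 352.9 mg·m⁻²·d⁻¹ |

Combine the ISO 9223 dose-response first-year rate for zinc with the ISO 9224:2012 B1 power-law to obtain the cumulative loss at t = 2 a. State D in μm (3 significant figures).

zinc: f(T) = -0.071·(T−10) [T>10 °C] = -0.8094
  Pd branch = 0.0129·Pd^0.44·e^(0.046·RH+f) = 0.6008 μm/a
  Cl⁻ term: 0.0175·352.9^0.57·exp(0.008·54+0.085·21.4) = 4.708
  r_corr = 0.6008 + 4.708 = 5.308 μm/a
Long-term exponent b (ISO 9224 Table 2, B1) = 0.813
  D(2) = 5.308 × 2^0.813 = 5.308 × 1.757 = 9.326 μm

D(2) = 9.33 μm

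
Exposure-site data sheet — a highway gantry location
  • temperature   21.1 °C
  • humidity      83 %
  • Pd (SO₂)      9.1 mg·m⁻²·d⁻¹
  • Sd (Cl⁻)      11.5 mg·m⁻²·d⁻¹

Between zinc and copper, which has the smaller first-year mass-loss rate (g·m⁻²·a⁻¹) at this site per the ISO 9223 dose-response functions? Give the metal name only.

zinc

zinc: T>10 °C ⇒ hinge -0.071·(21.1−10) = -0.7881
  sulphur-dioxide contribution → 0.7054 μm/a
  chloride contribution → 0.8221 μm/a
  total first-year rate 1.527 μm/a
  mass loss = 1.527 μm/a × 7.14 g/cm³ = 10.91 g·m⁻²·a⁻¹
copper: T>10 °C ⇒ hinge -0.080·(21.1−10) = -0.8880
  sulphur-dioxide contribution → 0.5185 μm/a
  chloride contribution → 1.106 μm/a
  total first-year rate 1.625 μm/a
  mass loss = 1.625 μm/a × 8.96 g/cm³ = 14.56 g·m⁻²·a⁻¹
Ordering by g·m⁻²·a⁻¹: copper (14.6) > zinc (10.9)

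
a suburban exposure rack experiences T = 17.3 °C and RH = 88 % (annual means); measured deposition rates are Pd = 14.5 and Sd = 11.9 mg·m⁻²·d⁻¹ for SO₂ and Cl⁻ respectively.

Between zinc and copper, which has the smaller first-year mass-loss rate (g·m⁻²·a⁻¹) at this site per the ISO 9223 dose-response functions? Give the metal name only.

zinc

zinc: temperature factor f = -0.071·(7.3) = -0.5183
  Pd branch = 0.0129·Pd^0.44·e^(0.046·RH+f) = 1.427 μm/a
  Cl⁻ term: 0.0175·11.9^0.57·exp(0.008·88+0.085·17.3) = 0.6316
  sum: 1.427 + 0.6316 → r_corr = 2.059 μm/a
  mass loss = 2.059 μm/a × 7.14 g/cm³ = 14.7 g·m⁻²·a⁻¹
copper: temperature factor f = -0.080·(7.3) = -0.5840
  Pd branch = 0.0053·Pd^0.26·e^(0.059·RH+f) = 1.065 μm/a
  Cl⁻ term: 0.01025·11.9^0.27·exp(0.036·88+0.049·17.3) = 1.109
  sum: 1.065 + 1.109 → r_corr = 2.175 μm/a
  mass loss = 2.175 μm/a × 8.96 g/cm³ = 19.49 g·m⁻²·a⁻¹
Ordering by g·m⁻²·a⁻¹: copper (19.5) > zinc (14.7)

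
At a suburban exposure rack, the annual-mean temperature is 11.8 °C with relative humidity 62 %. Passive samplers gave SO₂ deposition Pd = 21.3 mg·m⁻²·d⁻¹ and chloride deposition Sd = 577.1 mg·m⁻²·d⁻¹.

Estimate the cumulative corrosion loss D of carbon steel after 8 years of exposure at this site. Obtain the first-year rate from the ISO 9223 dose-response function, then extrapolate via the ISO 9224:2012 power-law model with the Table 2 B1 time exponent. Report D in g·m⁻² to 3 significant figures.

D(8) = 2.15e+03 g·m⁻²

carbon steel: temperature factor f = -0.054·(1.8) = -0.0972
  sulphur-dioxide contribution → 27.23 μm/a
  chloride contribution → 65.18 μm/a
  ⇒ r_corr(carbon steel) = 92.41 μm/a
Long-term exponent b (ISO 9224 Table 2, B1) = 0.523
  D(8) = 92.41 × 8^0.523 = 92.41 × 2.967 = 274.2 μm
  Mass loss = 274.2 μm × 7.85 g/cm³ = 2152 g·m⁻²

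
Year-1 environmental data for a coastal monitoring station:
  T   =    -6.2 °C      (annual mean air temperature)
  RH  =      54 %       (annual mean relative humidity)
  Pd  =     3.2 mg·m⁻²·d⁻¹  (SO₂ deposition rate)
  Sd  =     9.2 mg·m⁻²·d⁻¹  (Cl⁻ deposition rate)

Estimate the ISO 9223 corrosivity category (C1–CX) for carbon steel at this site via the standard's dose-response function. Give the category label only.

C2

carbon steel: f(T) = +0.150·(T−10) [T≤10 °C] = -2.4300
  Pd branch = 1.77·Pd^0.52·e^(0.02·RH+f) = 0.8401 μm/a
  Sd branch = 0.102·Sd^0.62·e^(0.033·RH+0.04·T) = 1.872 μm/a
  sum: 0.8401 + 1.872 → r_corr = 2.712 μm/a
Category bounds: 1.3…25 μm/a bracket r_corr ⇒ C2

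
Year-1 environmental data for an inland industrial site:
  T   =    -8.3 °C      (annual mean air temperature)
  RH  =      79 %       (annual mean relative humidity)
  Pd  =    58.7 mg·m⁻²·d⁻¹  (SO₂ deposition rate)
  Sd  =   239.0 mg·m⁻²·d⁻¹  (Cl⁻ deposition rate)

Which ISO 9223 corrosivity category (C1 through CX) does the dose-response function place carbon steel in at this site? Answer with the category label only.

carbon steel: T≤10 °C ⇒ hinge +0.150·(-8.3−10) = -2.7450
  SO₂ term: 1.77·58.7^0.52·exp(0.02·79-2.7450) = 4.589
  Sd branch = 0.102·Sd^0.62·e^(0.033·RH+0.04·T) = 29.6 μm/a
  r_corr = 4.589 + 29.6 = 34.18 μm/a
Category bounds: 25…50 μm/a bracket r_corr ⇒ C3

C3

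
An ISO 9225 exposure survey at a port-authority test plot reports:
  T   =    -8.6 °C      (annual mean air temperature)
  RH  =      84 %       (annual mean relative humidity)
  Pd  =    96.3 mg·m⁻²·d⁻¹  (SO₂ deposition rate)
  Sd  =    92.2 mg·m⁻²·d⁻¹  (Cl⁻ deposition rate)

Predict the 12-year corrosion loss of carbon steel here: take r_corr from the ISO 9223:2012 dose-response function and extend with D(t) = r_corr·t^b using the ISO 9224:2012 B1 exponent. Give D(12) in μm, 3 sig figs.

D(12) = 93.1 μm

carbon steel: temperature factor f = +0.150·(-18.6) = -2.7900
  Pd branch = 1.77·Pd^0.52·e^(0.02·RH+f) = 6.272 μm/a
  Sd branch = 0.102·Sd^0.62·e^(0.033·RH+0.04·T) = 19.11 μm/a
  sum: 6.272 + 19.11 → r_corr = 25.38 μm/a
Long-term exponent b (ISO 9224 Table 2, B1) = 0.523
  D(12) = 25.38 × 12^0.523 = 25.38 × 3.668 = 93.09 μm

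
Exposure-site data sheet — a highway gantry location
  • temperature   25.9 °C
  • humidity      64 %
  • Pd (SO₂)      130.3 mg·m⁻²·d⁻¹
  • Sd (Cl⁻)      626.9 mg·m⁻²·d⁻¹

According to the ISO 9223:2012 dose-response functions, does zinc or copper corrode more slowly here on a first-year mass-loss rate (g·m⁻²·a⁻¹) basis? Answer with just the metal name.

zinc: f(T) = -0.071·(T−10) [T>10 °C] = -1.1289
  sulphur-dioxide contribution → 0.6752 μm/a
  chloride contribution → 10.37 μm/a
  total first-year rate 11.05 μm/a
  mass loss = 11.05 μm/a × 7.14 g/cm³ = 78.88 g·m⁻²·a⁻¹
copper: temperature factor f = -0.080·(15.9) = -1.2720
  sulphur-dioxide contribution → 0.23 μm/a
  chloride contribution → 2.078 μm/a
  total first-year rate 2.308 μm/a
  mass loss = 2.308 μm/a × 8.96 g/cm³ = 20.68 g·m⁻²·a⁻¹
Ordering by g·m⁻²·a⁻¹: zinc (78.9) > copper (20.7)

copper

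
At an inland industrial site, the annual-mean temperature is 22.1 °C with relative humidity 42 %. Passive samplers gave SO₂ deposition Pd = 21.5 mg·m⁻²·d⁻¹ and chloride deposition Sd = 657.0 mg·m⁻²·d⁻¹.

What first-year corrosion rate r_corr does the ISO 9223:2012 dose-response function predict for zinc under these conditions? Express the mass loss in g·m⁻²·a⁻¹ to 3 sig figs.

zinc: f(T) = -0.071·(T−10) [T>10 °C] = -0.8591
  Pd branch = 0.0129·Pd^0.44·e^(0.046·RH+f) = 0.1455 μm/a
  Cl⁻ term: 0.0175·657.0^0.57·exp(0.008·42+0.085·22.1) = 6.468
  sum: 0.1455 + 6.468 → r_corr = 6.614 μm/a
Convert to mass loss: 6.614 μm/a × 7.14 g/cm³ = 47.22 g·m⁻²·a⁻¹

r_corr = 47.2 g·m⁻²·a⁻¹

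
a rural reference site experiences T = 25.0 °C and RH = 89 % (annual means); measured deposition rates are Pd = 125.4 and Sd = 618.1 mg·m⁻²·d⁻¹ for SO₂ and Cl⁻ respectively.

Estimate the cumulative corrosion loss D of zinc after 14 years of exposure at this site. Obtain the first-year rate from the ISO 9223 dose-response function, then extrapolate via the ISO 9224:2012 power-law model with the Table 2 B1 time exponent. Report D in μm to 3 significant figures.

D(14) = 119 μm

zinc: f(T) = -0.071·(T−10) [T>10 °C] = -1.0650
  Pd branch = 0.0129·Pd^0.44·e^(0.046·RH+f) = 2.235 μm/a
  Cl⁻ term: 0.0175·618.1^0.57·exp(0.008·89+0.085·25.0) = 11.64
  r_corr = 2.235 + 11.64 = 13.88 μm/a
Long-term exponent b (ISO 9224 Table 2, B1) = 0.813
  D(14) = 13.88 × 14^0.813 = 13.88 × 8.547 = 118.6 μm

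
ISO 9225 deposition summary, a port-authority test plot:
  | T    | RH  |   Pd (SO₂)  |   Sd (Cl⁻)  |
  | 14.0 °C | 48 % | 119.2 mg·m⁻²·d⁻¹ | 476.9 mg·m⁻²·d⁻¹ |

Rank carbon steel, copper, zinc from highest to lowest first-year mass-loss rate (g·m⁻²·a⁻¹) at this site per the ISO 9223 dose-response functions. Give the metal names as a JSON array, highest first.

["carbon steel", "zinc", "copper"]

carbon steel: T>10 °C ⇒ hinge -0.054·(14.0−10) = -0.2160
  SO₂ term: 1.77·119.2^0.52·exp(0.02·48-0.2160) = 44.75
  Sd branch = 0.102·Sd^0.62·e^(0.033·RH+0.04·T) = 39.84 μm/a
  sum: 44.75 + 39.84 → r_corr = 84.59 μm/a
  mass loss = 84.59 μm/a × 7.85 g/cm³ = 664 g·m⁻²·a⁻¹
copper: T>10 °C ⇒ hinge -0.080·(14.0−10) = -0.3200
  Pd branch = 0.0053·Pd^0.26·e^(0.059·RH+f) = 0.2265 μm/a
  Cl⁻ term: 0.01025·476.9^0.27·exp(0.036·48+0.049·14.0) = 0.6057
  r_corr = 0.2265 + 0.6057 = 0.8322 μm/a
  mass loss = 0.8322 μm/a × 8.96 g/cm³ = 7.457 g·m⁻²·a⁻¹
zinc: temperature factor f = -0.071·(4.0) = -0.2840
  Pd branch = 0.0129·Pd^0.44·e^(0.046·RH+f) = 0.724 μm/a
  Cl⁻ term: 0.0175·476.9^0.57·exp(0.008·48+0.085·14.0) = 2.84
  r_corr = 0.724 + 2.84 = 3.564 μm/a
  mass loss = 3.564 μm/a × 7.14 g/cm³ = 25.45 g·m⁻²·a⁻¹
Ordering by g·m⁻²·a⁻¹: carbon steel (664) > zinc (25.4) > copper (7.46)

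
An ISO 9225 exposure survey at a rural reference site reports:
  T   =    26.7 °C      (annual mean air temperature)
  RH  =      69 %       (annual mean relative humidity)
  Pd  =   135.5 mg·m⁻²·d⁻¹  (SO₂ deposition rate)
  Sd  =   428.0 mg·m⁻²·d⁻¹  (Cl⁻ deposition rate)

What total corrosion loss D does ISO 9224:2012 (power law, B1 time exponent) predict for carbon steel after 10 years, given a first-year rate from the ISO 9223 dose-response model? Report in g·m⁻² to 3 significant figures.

D(10) = 4.20e+03 g·m⁻²

carbon steel: temperature factor f = -0.054·(16.7) = -0.9018
  Pd branch = 1.77·Pd^0.52·e^(0.02·RH+f) = 36.67 μm/a
  Sd branch = 0.102·Sd^0.62·e^(0.033·RH+0.04·T) = 123.8 μm/a
  r_corr = 36.67 + 123.8 = 160.5 μm/a
Long-term exponent b (ISO 9224 Table 2, B1) = 0.523
  D(10) = 160.5 × 10^0.523 = 160.5 × 3.334 = 535.1 μm
  Mass loss = 535.1 μm × 7.85 g/cm³ = 4201 g·m⁻²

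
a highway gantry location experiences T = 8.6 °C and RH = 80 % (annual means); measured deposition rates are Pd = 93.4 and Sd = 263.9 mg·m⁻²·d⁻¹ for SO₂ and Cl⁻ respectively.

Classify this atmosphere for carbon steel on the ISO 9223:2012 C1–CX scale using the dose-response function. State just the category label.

carbon steel: temperature factor f = +0.150·(-1.4) = -0.2100
  SO₂ term: 1.77·93.4^0.52·exp(0.02·80-0.2100) = 75.2
  Cl⁻ term: 0.102·263.9^0.62·exp(0.033·80+0.04·8.6) = 63.95
  r_corr = 75.2 + 63.95 = 139.1 μm/a
139 μm/a falls in (80, 200] for carbon steel → category C5

C5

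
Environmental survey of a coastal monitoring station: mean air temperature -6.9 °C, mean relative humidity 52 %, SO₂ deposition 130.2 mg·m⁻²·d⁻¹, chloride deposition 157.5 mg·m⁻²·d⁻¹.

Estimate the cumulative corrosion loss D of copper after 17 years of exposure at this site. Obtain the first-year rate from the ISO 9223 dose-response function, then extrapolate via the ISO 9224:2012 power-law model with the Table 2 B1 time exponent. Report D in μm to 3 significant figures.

copper: f(T) = +0.126·(T−10) [T≤10 °C] = -2.1294
  sulphur-dioxide contribution → 0.04805 μm/a
  chloride contribution → 0.1863 μm/a
  total first-year rate 0.2343 μm/a
Long-term exponent b (ISO 9224 Table 2, B1) = 0.667
  D(17) = 0.2343 × 17^0.667 = 0.2343 × 6.618 = 1.551 μm

D(17) = 1.55 μm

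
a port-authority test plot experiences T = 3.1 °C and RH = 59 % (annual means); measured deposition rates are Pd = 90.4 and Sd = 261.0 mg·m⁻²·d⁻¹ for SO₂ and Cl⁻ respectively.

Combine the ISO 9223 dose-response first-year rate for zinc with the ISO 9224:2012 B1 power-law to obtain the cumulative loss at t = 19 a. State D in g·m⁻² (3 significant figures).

zinc: temperature factor f = +0.038·(-6.9) = -0.2622
  Pd branch = 0.0129·Pd^0.44·e^(0.046·RH+f) = 1.087 μm/a
  Sd branch = 0.0175·Sd^0.57·e^(0.008·RH+0.085·T) = 0.8709 μm/a
  r_corr = 1.087 + 0.8709 = 1.958 μm/a
Long-term exponent b (ISO 9224 Table 2, B1) = 0.813
  D(19) = 1.958 × 19^0.813 = 1.958 × 10.96 = 21.45 μm
  Mass loss = 21.45 μm × 7.14 g/cm³ = 153.1 g·m⁻²

D(19) = 153 g·m⁻²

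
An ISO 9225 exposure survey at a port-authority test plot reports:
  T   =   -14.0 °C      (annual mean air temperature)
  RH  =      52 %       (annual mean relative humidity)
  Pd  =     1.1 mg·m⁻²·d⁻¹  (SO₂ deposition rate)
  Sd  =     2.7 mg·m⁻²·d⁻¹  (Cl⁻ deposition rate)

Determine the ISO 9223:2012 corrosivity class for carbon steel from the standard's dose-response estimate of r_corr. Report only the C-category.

carbon steel: temperature factor f = +0.150·(-24.0) = -3.6000
  SO₂ term: 1.77·1.1^0.52·exp(0.02·52-3.6000) = 0.1438
  Cl⁻ term: 0.102·2.7^0.62·exp(0.033·52+0.04·-14.0) = 0.5999
  r_corr = 0.1438 + 0.5999 = 0.7437 μm/a
0.744 μm/a falls in (0, 1.3] for carbon steel → category C1

C1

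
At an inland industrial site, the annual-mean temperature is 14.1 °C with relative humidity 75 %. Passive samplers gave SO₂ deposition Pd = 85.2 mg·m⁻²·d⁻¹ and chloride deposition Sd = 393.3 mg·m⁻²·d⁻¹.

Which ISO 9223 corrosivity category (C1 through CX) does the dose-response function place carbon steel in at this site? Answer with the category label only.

carbon steel: T>10 °C ⇒ hinge -0.054·(14.1−10) = -0.2214
  Pd branch = 1.77·Pd^0.52·e^(0.02·RH+f) = 64.13 μm/a
  Sd branch = 0.102·Sd^0.62·e^(0.033·RH+0.04·T) = 86.53 μm/a
  sum: 64.13 + 86.53 → r_corr = 150.7 μm/a
151 μm/a falls in (80, 200] for carbon steel → category C5

C5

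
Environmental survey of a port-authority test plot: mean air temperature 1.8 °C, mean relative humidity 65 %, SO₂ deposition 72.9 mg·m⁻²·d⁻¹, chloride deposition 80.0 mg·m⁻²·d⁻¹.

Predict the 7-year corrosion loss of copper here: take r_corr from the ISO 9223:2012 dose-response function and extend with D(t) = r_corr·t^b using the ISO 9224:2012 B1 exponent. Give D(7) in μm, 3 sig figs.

copper: f(T) = +0.126·(T−10) [T≤10 °C] = -1.0332
  Pd branch = 0.0053·Pd^0.26·e^(0.059·RH+f) = 0.2663 μm/a
  Sd branch = 0.01025·Sd^0.27·e^(0.036·RH+0.049·T) = 0.3794 μm/a
  r_corr = 0.2663 + 0.3794 = 0.6457 μm/a
Power-law: D(7) = r_corr · 7^0.667
  D(7) = 0.6457 × 7^0.667 = 0.6457 × 3.662 = 2.364 μm

D(7) = 2.36 μm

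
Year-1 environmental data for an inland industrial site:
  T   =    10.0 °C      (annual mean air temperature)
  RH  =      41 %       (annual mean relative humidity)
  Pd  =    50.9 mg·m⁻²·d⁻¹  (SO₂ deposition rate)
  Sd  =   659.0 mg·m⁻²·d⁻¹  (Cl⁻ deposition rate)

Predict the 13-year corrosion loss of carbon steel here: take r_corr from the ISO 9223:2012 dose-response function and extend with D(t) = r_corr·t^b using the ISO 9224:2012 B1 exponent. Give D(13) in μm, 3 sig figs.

carbon steel: T≤10 °C ⇒ hinge +0.150·(10.0−10) = +0.0000
  Pd branch = 1.77·Pd^0.52·e^(0.02·RH+f) = 31.02 μm/a
  Sd branch = 0.102·Sd^0.62·e^(0.033·RH+0.04·T) = 32.93 μm/a
  r_corr = 31.02 + 32.93 = 63.95 μm/a
ISO 9224: D(t) = r_corr · t^b with b = 0.523 (carbon steel, B1)
  D(13) = 63.95 × 13^0.523 = 63.95 × 3.825 = 244.6 μm

D(13) = 245 μm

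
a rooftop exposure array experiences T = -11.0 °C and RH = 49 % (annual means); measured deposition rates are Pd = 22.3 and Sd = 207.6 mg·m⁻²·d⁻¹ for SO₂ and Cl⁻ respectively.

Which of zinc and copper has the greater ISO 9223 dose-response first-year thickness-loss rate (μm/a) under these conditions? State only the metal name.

zinc

zinc: f(T) = +0.038·(T−10) [T≤10 °C] = -0.7980
  Pd branch = 0.0129·Pd^0.44·e^(0.046·RH+f) = 0.2169 μm/a
  Cl⁻ term: 0.0175·207.6^0.57·exp(0.008·49+0.085·-11.0) = 0.2128
  r_corr = 0.2169 + 0.2128 = 0.4297 μm/a
copper: f(T) = +0.126·(T−10) [T≤10 °C] = -2.6460
  SO₂ term: 0.0053·22.3^0.26·exp(0.059·49-2.6460) = 0.01518
  Sd branch = 0.01025·Sd^0.27·e^(0.036·RH+0.049·T) = 0.1474 μm/a
  sum: 0.01518 + 0.1474 → r_corr = 0.1625 μm/a
Ordering by μm/a: zinc (0.43) > copper (0.163)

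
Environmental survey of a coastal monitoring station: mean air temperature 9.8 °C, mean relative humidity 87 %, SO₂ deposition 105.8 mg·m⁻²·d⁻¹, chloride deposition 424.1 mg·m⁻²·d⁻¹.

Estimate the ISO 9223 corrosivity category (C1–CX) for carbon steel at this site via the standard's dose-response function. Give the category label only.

CX

carbon steel: f(T) = +0.150·(T−10) [T≤10 °C] = -0.0300
  SO₂ term: 1.77·105.8^0.52·exp(0.02·87-0.0300) = 110.5
  Sd branch = 0.102·Sd^0.62·e^(0.033·RH+0.04·T) = 113.4 μm/a
  r_corr = 110.5 + 113.4 = 223.9 μm/a
224 μm/a falls in (200, 700] for carbon steel → category CX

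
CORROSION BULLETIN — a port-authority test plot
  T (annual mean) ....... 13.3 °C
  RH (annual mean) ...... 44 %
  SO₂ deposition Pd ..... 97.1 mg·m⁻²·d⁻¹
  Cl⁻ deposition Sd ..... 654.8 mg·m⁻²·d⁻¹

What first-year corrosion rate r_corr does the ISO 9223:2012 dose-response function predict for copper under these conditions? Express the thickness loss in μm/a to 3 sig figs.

r_corr = 0.731 μm/a

copper: temperature factor f = -0.080·(3.3) = -0.2640
  sulphur-dioxide contribution → 0.1794 μm/a
  chloride contribution → 0.5521 μm/a
  total first-year rate 0.7315 μm/a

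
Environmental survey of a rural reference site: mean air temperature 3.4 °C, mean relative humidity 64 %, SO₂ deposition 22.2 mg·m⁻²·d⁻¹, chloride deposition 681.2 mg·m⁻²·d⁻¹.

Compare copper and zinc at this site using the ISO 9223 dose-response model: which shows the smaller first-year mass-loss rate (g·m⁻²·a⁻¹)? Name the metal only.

copper

copper: f(T) = +0.126·(T−10) [T≤10 °C] = -0.8316
  sulphur-dioxide contribution → 0.2255 μm/a
  chloride contribution → 0.7058 μm/a
  total first-year rate 0.9312 μm/a
  mass loss = 0.9312 μm/a × 8.96 g/cm³ = 8.344 g·m⁻²·a⁻¹
zinc: T≤10 °C ⇒ hinge +0.038·(3.4−10) = -0.2508
  sulphur-dioxide contribution → 0.7458 μm/a
  chloride contribution → 1.606 μm/a
  ⇒ r_corr(zinc) = 2.352 μm/a
  mass loss = 2.352 μm/a × 7.14 g/cm³ = 16.8 g·m⁻²·a⁻¹
Ordering by g·m⁻²·a⁻¹: zinc (16.8) > copper (8.34)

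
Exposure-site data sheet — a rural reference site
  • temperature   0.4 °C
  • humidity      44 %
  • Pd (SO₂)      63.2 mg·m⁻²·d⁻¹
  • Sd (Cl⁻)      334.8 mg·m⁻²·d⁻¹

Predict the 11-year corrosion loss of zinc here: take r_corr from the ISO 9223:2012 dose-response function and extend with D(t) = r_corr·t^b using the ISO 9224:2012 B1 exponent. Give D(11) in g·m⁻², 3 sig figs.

D(11) = 56.6 g·m⁻²

zinc: temperature factor f = +0.038·(-9.6) = -0.3648
  sulphur-dioxide contribution → 0.4202 μm/a
  chloride contribution → 0.7076 μm/a
  ⇒ r_corr(zinc) = 1.128 μm/a
ISO 9224: D(t) = r_corr · t^b with b = 0.813 (zinc, B1)
  D(11) = 1.128 × 11^0.813 = 1.128 × 7.025 = 7.923 μm
  Mass loss = 7.923 μm × 7.14 g/cm³ = 56.57 g·m⁻²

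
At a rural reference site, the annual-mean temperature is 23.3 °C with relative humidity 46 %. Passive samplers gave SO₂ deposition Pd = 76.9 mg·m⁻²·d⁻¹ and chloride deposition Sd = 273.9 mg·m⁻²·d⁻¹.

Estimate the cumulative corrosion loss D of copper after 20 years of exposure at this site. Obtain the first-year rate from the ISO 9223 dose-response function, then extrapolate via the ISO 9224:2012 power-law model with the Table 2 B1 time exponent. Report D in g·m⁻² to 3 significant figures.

D(20) = 56.2 g·m⁻²

copper: temperature factor f = -0.080·(13.3) = -1.0640
  SO₂ term: 0.0053·76.9^0.26·exp(0.059·46-1.0640) = 0.08535
  Cl⁻ term: 0.01025·273.9^0.27·exp(0.036·46+0.049·23.3) = 0.7654
  sum: 0.08535 + 0.7654 → r_corr = 0.8508 μm/a
ISO 9224: D(t) = r_corr · t^b with b = 0.667 (copper, B1)
  D(20) = 0.8508 × 20^0.667 = 0.8508 × 7.375 = 6.275 μm
  Mass loss = 6.275 μm × 8.96 g/cm³ = 56.22 g·m⁻²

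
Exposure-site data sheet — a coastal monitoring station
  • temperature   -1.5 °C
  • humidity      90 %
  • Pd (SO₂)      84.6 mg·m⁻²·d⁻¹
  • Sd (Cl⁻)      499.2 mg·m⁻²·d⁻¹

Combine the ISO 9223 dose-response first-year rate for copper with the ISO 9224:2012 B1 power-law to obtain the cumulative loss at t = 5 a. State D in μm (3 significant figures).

copper: f(T) = +0.126·(T−10) [T≤10 °C] = -1.4490
  sulphur-dioxide contribution → 0.7984 μm/a
  chloride contribution → 1.302 μm/a
  total first-year rate 2.1 μm/a
Power-law: D(5) = r_corr · 5^0.667
  D(5) = 2.1 × 5^0.667 = 2.1 × 2.926 = 6.143 μm

D(5) = 6.14 μm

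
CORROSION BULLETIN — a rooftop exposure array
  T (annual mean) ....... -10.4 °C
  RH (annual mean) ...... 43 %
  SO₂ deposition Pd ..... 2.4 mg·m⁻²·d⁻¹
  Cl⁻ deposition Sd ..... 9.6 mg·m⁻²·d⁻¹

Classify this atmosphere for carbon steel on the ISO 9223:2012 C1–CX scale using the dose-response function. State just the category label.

C2

carbon steel: T≤10 °C ⇒ hinge +0.150·(-10.4−10) = -3.0600
  Pd branch = 1.77·Pd^0.52·e^(0.02·RH+f) = 0.3092 μm/a
  Cl⁻ term: 0.102·9.6^0.62·exp(0.033·43+0.04·-10.4) = 1.13
  sum: 0.3092 + 1.13 → r_corr = 1.44 μm/a
Category bounds: 1.3…25 μm/a bracket r_corr ⇒ C2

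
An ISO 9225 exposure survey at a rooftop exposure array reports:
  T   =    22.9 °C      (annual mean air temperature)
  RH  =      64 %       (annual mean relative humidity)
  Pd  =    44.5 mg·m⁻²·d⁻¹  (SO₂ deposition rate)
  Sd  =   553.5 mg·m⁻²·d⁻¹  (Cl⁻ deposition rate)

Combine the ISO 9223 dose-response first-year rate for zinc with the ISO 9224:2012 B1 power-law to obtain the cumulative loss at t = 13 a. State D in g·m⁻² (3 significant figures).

zinc: T>10 °C ⇒ hinge -0.071·(22.9−10) = -0.9159
  sulphur-dioxide contribution → 0.5208 μm/a
  chloride contribution → 7.487 μm/a
  ⇒ r_corr(zinc) = 8.008 μm/a
Power-law: D(13) = r_corr · 13^0.813
  D(13) = 8.008 × 13^0.813 = 8.008 × 8.047 = 64.44 μm
  Mass loss = 64.44 μm × 7.14 g/cm³ = 460.1 g·m⁻²

D(13) = 460 g·m⁻²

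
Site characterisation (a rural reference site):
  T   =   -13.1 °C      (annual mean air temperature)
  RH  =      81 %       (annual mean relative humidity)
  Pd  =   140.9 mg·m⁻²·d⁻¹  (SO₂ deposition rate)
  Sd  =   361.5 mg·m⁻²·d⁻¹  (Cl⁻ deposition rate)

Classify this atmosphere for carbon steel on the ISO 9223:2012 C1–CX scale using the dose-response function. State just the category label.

carbon steel: T≤10 °C ⇒ hinge +0.150·(-13.1−10) = -3.4650
  Pd branch = 1.77·Pd^0.52·e^(0.02·RH+f) = 3.666 μm/a
  Cl⁻ term: 0.102·361.5^0.62·exp(0.033·81+0.04·-13.1) = 33.72
  sum: 3.666 + 33.72 → r_corr = 37.39 μm/a
Category bounds: 25…50 μm/a bracket r_corr ⇒ C3

C3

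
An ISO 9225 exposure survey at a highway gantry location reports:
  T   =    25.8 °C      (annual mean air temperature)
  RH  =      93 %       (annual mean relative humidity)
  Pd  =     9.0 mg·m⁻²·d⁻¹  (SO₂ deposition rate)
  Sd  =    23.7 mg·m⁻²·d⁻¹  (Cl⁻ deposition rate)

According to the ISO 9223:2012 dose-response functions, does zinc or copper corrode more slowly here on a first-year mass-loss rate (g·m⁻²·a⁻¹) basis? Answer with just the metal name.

zinc: f(T) = -0.071·(T−10) [T>10 °C] = -1.1218
  sulphur-dioxide contribution → 0.7965 μm/a
  chloride contribution → 2.005 μm/a
  total first-year rate 2.802 μm/a
  mass loss = 2.802 μm/a × 7.14 g/cm³ = 20 g·m⁻²·a⁻¹
copper: temperature factor f = -0.080·(15.8) = -1.2640
  sulphur-dioxide contribution → 0.6403 μm/a
  chloride contribution → 2.426 μm/a
  ⇒ r_corr(copper) = 3.067 μm/a
  mass loss = 3.067 μm/a × 8.96 g/cm³ = 27.48 g·m⁻²·a⁻¹
Ordering by g·m⁻²·a⁻¹: copper (27.5) > zinc (20)

zinc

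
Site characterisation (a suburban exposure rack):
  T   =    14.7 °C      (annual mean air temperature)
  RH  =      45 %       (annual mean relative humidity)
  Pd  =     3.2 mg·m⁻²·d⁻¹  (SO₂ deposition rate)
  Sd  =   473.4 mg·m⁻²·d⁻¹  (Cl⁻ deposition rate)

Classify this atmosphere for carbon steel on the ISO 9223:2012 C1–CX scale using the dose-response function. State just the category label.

C3

carbon steel: temperature factor f = -0.054·(4.7) = -0.2538
  Pd branch = 1.77·Pd^0.52·e^(0.02·RH+f) = 6.184 μm/a
  Cl⁻ term: 0.102·473.4^0.62·exp(0.033·45+0.04·14.7) = 36.94
  sum: 6.184 + 36.94 → r_corr = 43.13 μm/a
43.1 μm/a falls in (25, 50] for carbon steel → category C3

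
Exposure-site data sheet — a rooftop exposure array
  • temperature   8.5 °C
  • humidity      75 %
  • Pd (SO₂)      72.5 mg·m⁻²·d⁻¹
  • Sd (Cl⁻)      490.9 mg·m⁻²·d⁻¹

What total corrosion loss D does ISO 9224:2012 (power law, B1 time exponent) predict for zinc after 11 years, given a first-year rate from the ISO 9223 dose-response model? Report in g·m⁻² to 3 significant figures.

zinc: temperature factor f = +0.038·(-1.5) = -0.0570
  Pd branch = 0.0129·Pd^0.44·e^(0.046·RH+f) = 2.528 μm/a
  Cl⁻ term: 0.0175·490.9^0.57·exp(0.008·75+0.085·8.5) = 2.245
  r_corr = 2.528 + 2.245 = 4.773 μm/a
Power-law: D(11) = r_corr · 11^0.813
  D(11) = 4.773 × 11^0.813 = 4.773 × 7.025 = 33.53 μm
  Mass loss = 33.53 μm × 7.14 g/cm³ = 239.4 g·m⁻²

D(11) = 239 g·m⁻²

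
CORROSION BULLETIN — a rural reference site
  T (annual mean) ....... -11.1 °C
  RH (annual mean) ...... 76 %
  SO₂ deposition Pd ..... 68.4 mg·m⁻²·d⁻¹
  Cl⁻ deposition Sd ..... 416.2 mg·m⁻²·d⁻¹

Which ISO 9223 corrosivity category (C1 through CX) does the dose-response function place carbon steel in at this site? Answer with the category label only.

carbon steel: temperature factor f = +0.150·(-21.1) = -3.1650
  SO₂ term: 1.77·68.4^0.52·exp(0.02·76-3.1650) = 3.075
  Cl⁻ term: 0.102·416.2^0.62·exp(0.033·76+0.04·-11.1) = 33.8
  r_corr = 3.075 + 33.8 = 36.88 μm/a
ISO 9223 Table 2 (carbon steel): 25 < 36.9 ≤ 50 μm/a ⇒ C3

C3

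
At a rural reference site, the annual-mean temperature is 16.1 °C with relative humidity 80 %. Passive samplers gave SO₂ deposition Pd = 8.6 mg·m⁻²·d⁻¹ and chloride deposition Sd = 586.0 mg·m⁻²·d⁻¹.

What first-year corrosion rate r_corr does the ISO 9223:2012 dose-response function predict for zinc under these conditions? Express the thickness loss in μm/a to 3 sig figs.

r_corr = 5.79 μm/a

zinc: T>10 °C ⇒ hinge -0.071·(16.1−10) = -0.4331
  SO₂ term: 0.0129·8.6^0.44·exp(0.046·80-0.4331) = 0.8548
  Cl⁻ term: 0.0175·586.0^0.57·exp(0.008·80+0.085·16.1) = 4.932
  r_corr = 0.8548 + 4.932 = 5.787 μm/a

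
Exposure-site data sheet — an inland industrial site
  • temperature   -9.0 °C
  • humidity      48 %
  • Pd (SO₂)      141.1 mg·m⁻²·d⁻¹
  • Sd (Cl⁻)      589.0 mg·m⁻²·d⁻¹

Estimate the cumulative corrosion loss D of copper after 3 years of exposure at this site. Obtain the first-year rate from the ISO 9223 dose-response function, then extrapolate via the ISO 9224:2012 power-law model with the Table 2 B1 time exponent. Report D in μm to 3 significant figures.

copper: temperature factor f = +0.126·(-19.0) = -2.3940
  Pd branch = 0.0053·Pd^0.26·e^(0.059·RH+f) = 0.02974 μm/a
  Cl⁻ term: 0.01025·589.0^0.27·exp(0.036·48+0.049·-9.0) = 0.2078
  sum: 0.02974 + 0.2078 → r_corr = 0.2375 μm/a
Power-law: D(3) = r_corr · 3^0.667
  D(3) = 0.2375 × 3^0.667 = 0.2375 × 2.081 = 0.4942 μm

D(3) = 0.494 μm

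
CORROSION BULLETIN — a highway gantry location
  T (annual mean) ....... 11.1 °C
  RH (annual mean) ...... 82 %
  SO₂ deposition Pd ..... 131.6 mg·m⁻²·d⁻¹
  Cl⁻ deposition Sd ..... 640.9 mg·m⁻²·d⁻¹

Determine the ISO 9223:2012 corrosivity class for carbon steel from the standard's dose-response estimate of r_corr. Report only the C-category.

carbon steel: T>10 °C ⇒ hinge -0.054·(11.1−10) = -0.0594
  SO₂ term: 1.77·131.6^0.52·exp(0.02·82-0.0594) = 108.8
  Cl⁻ term: 0.102·640.9^0.62·exp(0.033·82+0.04·11.1) = 130.9
  sum: 108.8 + 130.9 → r_corr = 239.6 μm/a
ISO 9223 Table 2 (carbon steel): 200 < 240 ≤ 700 μm/a ⇒ CX

CX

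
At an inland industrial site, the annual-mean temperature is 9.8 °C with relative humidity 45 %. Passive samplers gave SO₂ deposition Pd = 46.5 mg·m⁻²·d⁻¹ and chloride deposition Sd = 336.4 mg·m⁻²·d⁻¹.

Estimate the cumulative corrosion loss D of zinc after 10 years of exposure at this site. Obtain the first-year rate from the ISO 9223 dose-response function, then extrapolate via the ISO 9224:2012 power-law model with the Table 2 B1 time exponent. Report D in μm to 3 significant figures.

D(10) = 13.9 μm

zinc: f(T) = +0.038·(T−10) [T≤10 °C] = -0.0076
  Pd branch = 0.0129·Pd^0.44·e^(0.046·RH+f) = 0.5495 μm/a
  Cl⁻ term: 0.0175·336.4^0.57·exp(0.008·45+0.085·9.8) = 1.59
  sum: 0.5495 + 1.59 → r_corr = 2.14 μm/a
Long-term exponent b (ISO 9224 Table 2, B1) = 0.813
  D(10) = 2.14 × 10^0.813 = 2.14 × 6.501 = 13.91 μm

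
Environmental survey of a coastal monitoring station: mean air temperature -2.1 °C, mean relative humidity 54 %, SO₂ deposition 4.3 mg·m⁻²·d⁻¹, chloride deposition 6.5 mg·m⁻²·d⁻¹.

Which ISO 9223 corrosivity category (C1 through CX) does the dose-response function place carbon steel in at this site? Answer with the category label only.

C2

carbon steel: f(T) = +0.150·(T−10) [T≤10 °C] = -1.8150
  Pd branch = 1.77·Pd^0.52·e^(0.02·RH+f) = 1.812 μm/a
  Cl⁻ term: 0.102·6.5^0.62·exp(0.033·54+0.04·-2.1) = 1.778
  sum: 1.812 + 1.778 → r_corr = 3.59 μm/a
ISO 9223 Table 2 (carbon steel): 1.3 < 3.59 ≤ 25 μm/a ⇒ C2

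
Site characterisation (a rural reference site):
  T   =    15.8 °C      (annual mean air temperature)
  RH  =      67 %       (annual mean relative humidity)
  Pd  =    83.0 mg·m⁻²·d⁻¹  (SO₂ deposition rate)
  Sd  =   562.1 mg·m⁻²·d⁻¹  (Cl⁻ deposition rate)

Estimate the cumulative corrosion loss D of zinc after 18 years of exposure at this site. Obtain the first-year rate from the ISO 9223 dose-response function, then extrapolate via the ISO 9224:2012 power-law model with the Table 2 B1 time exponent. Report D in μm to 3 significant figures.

D(18) = 58.0 μm

zinc: f(T) = -0.071·(T−10) [T>10 °C] = -0.4118
  sulphur-dioxide contribution → 1.302 μm/a
  chloride contribution → 4.231 μm/a
  ⇒ r_corr(zinc) = 5.533 μm/a
Long-term exponent b (ISO 9224 Table 2, B1) = 0.813
  D(18) = 5.533 × 18^0.813 = 5.533 × 10.48 = 58.01 μm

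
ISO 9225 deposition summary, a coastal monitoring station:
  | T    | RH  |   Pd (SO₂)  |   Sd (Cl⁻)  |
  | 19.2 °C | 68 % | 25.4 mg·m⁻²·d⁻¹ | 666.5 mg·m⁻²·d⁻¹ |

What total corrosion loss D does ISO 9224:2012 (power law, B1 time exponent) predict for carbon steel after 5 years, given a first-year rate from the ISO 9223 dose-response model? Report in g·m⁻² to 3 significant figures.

D(5) = 2.54e+03 g·m⁻²

carbon steel: T>10 °C ⇒ hinge -0.054·(19.2−10) = -0.4968
  sulphur-dioxide contribution → 22.56 μm/a
  chloride contribution → 116.8 μm/a
  ⇒ r_corr(carbon steel) = 139.4 μm/a
ISO 9224: D(t) = r_corr · t^b with b = 0.523 (carbon steel, B1)
  D(5) = 139.4 × 5^0.523 = 139.4 × 2.32 = 323.4 μm
  Mass loss = 323.4 μm × 7.85 g/cm³ = 2539 g·m⁻²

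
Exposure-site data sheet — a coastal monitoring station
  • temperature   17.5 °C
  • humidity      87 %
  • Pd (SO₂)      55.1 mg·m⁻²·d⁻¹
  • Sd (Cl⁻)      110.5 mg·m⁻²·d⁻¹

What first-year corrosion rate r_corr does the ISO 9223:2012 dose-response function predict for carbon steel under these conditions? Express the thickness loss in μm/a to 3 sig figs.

r_corr = 121 μm/a

carbon steel: T>10 °C ⇒ hinge -0.054·(17.5−10) = -0.4050
  sulphur-dioxide contribution → 54.09 μm/a
  chloride contribution → 67.04 μm/a
  total first-year rate 121.1 μm/a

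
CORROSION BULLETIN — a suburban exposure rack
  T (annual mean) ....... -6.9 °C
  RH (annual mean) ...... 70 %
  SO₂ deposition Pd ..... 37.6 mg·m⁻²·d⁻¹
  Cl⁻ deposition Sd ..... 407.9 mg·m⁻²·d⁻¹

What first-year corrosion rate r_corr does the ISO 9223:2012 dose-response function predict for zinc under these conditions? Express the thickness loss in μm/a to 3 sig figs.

r_corr = 1.36 μm/a

zinc: temperature factor f = +0.038·(-16.9) = -0.6422
  SO₂ term: 0.0129·37.6^0.44·exp(0.046·70-0.6422) = 0.8379
  Sd branch = 0.0175·Sd^0.57·e^(0.008·RH+0.085·T) = 0.5243 μm/a
  sum: 0.8379 + 0.5243 → r_corr = 1.362 μm/a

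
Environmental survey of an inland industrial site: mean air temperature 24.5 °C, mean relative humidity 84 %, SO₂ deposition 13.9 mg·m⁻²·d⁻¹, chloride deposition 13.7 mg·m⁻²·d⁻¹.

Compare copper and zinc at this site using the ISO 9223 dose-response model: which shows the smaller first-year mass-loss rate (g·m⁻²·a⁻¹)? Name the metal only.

copper: f(T) = -0.080·(T−10) [T>10 °C] = -1.1600
  SO₂ term: 0.0053·13.9^0.26·exp(0.059·84-1.1600) = 0.4678
  Cl⁻ term: 0.01025·13.7^0.27·exp(0.036·84+0.049·24.5) = 1.42
  r_corr = 0.4678 + 1.42 = 1.888 μm/a
  mass loss = 1.888 μm/a × 8.96 g/cm³ = 16.92 g·m⁻²·a⁻¹
zinc: f(T) = -0.071·(T−10) [T>10 °C] = -1.0295
  Pd branch = 0.0129·Pd^0.44·e^(0.046·RH+f) = 0.6991 μm/a
  Sd branch = 0.0175·Sd^0.57·e^(0.008·RH+0.085·T) = 1.222 μm/a
  sum: 0.6991 + 1.222 → r_corr = 1.922 μm/a
  mass loss = 1.922 μm/a × 7.14 g/cm³ = 13.72 g·m⁻²·a⁻¹
Ordering by g·m⁻²·a⁻¹: copper (16.9) > zinc (13.7)

zinc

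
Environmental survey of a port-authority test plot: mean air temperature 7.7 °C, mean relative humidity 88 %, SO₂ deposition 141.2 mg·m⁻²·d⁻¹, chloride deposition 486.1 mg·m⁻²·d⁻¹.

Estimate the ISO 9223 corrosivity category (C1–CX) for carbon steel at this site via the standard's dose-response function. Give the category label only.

carbon steel: T≤10 °C ⇒ hinge +0.150·(7.7−10) = -0.3450
  SO₂ term: 1.77·141.2^0.52·exp(0.02·88-0.3450) = 95.59
  Sd branch = 0.102·Sd^0.62·e^(0.033·RH+0.04·T) = 117.3 μm/a
  r_corr = 95.59 + 117.3 = 212.9 μm/a
ISO 9223 Table 2 (carbon steel): 200 < 213 ≤ 700 μm/a ⇒ CX

CX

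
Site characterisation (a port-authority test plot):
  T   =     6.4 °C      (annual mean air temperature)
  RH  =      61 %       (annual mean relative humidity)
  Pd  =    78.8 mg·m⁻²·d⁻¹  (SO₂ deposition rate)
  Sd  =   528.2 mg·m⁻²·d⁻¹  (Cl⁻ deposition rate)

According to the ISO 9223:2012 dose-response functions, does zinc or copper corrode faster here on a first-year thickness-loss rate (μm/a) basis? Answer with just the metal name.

zinc: temperature factor f = +0.038·(-3.6) = -0.1368
  sulphur-dioxide contribution → 1.271 μm/a
  chloride contribution → 1.751 μm/a
  ⇒ r_corr(zinc) = 3.022 μm/a
copper: f(T) = +0.126·(T−10) [T≤10 °C] = -0.4536
  sulphur-dioxide contribution → 0.3832 μm/a
  chloride contribution → 0.6851 μm/a
  total first-year rate 1.068 μm/a
Ordering by μm/a: zinc (3.02) > copper (1.07)

zinc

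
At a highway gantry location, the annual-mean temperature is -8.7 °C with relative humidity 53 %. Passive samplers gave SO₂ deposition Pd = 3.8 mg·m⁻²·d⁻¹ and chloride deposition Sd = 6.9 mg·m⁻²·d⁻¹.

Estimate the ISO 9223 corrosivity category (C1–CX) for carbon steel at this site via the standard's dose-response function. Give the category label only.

C2

carbon steel: T≤10 °C ⇒ hinge +0.150·(-8.7−10) = -2.8050
  SO₂ term: 1.77·3.8^0.52·exp(0.02·53-2.8050) = 0.6189
  Cl⁻ term: 0.102·6.9^0.62·exp(0.033·53+0.04·-8.7) = 1.371
  r_corr = 0.6189 + 1.371 = 1.99 μm/a
ISO 9223 Table 2 (carbon steel): 1.3 < 1.99 ≤ 25 μm/a ⇒ C2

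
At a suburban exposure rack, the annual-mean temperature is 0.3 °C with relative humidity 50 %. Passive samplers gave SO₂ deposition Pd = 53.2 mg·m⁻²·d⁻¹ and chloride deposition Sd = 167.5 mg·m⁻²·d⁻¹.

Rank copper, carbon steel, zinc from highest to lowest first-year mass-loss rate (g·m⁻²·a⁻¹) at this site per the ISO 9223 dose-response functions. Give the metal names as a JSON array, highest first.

["carbon steel", "zinc", "copper"]

copper: T≤10 °C ⇒ hinge +0.126·(0.3−10) = -1.2222
  SO₂ term: 0.0053·53.2^0.26·exp(0.059·50-1.2222) = 0.08383
  Cl⁻ term: 0.01025·167.5^0.27·exp(0.036·50+0.049·0.3) = 0.2508
  sum: 0.08383 + 0.2508 → r_corr = 0.3346 μm/a
  mass loss = 0.3346 μm/a × 8.96 g/cm³ = 2.998 g·m⁻²·a⁻¹
carbon steel: T≤10 °C ⇒ hinge +0.150·(0.3−10) = -1.4550
  SO₂ term: 1.77·53.2^0.52·exp(0.02·50-1.4550) = 8.868
  Cl⁻ term: 0.102·167.5^0.62·exp(0.033·50+0.04·0.3) = 12.86
  sum: 8.868 + 12.86 → r_corr = 21.73 μm/a
  mass loss = 21.73 μm/a × 7.85 g/cm³ = 170.6 g·m⁻²·a⁻¹
zinc: temperature factor f = +0.038·(-9.7) = -0.3686
  Pd branch = 0.0129·Pd^0.44·e^(0.046·RH+f) = 0.5114 μm/a
  Sd branch = 0.0175·Sd^0.57·e^(0.008·RH+0.085·T) = 0.496 μm/a
  sum: 0.5114 + 0.496 → r_corr = 1.007 μm/a
  mass loss = 1.007 μm/a × 7.14 g/cm³ = 7.193 g·m⁻²·a⁻¹
Ordering by g·m⁻²·a⁻¹: carbon steel (171) > zinc (7.19) > copper (3)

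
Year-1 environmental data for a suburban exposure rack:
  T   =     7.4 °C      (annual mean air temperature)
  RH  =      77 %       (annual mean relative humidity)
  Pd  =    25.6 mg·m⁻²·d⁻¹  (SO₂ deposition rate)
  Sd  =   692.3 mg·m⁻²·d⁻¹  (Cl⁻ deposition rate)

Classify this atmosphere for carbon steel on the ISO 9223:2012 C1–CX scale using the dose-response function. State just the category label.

carbon steel: temperature factor f = +0.150·(-2.6) = -0.3900
  Pd branch = 1.77·Pd^0.52·e^(0.02·RH+f) = 30.18 μm/a
  Sd branch = 0.102·Sd^0.62·e^(0.033·RH+0.04·T) = 100.4 μm/a
  r_corr = 30.18 + 100.4 = 130.6 μm/a
131 μm/a falls in (80, 200] for carbon steel → category C5

C5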